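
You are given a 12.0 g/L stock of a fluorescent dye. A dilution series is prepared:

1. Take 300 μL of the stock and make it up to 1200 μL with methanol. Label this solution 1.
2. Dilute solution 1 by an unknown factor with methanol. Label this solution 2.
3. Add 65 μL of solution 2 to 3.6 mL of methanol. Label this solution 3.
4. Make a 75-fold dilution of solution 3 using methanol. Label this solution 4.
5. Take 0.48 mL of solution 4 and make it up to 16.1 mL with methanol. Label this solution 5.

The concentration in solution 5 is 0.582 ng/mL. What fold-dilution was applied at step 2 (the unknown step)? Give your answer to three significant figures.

Step 1: 300 μL brought to 1200 μL → factor 1200/300 = 4
Step 2: unknown factor x
Step 3: 65 μL + 3.6 mL = 3665 μL total → factor 3665/65 = 56.385
Step 4: 75-fold → factor 75
Step 5: 0.48 mL brought to 16.1 mL → factor 16.1/0.48 = 33.542
Product of known-step factors = 5.6737 × 10^5
Overall factor = 12.0 g/L / (0.582 ng/mL) = 2.0619 × 10^7
x = 2.0619 × 10^7 / 5.6737 × 10^5 = 36.3

36.3-fold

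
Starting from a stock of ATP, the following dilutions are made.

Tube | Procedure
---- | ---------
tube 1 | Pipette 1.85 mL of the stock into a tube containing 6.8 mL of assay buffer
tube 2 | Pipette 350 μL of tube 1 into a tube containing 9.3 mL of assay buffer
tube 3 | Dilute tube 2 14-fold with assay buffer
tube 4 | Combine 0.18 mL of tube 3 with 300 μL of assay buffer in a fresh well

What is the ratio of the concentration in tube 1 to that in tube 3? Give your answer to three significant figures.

386

Step 1: 1.85 mL + 6.8 mL = 8.65 mL total → factor 8.65/1.85 = 4.6757
Step 2: 350 μL + 9.3 mL = 9650 μL total → factor 9650/350 = 27.571
Step 3: 14-fold → factor 14
Dilution factor to tube 1 = 4.6757; to tube 3 = 1804.8
[tube 1]/[tube 3] = (factor to tube 3)/(factor to tube 1) = 1804.8/4.6757 = 386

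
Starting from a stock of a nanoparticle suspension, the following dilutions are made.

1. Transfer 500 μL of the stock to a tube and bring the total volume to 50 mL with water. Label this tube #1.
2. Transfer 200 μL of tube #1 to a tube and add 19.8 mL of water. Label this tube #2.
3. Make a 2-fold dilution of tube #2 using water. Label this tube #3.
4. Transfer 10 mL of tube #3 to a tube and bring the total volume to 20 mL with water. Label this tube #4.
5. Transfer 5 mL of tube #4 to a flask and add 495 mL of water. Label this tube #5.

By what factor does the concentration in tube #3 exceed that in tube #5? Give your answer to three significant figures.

Step 1: 500 μL brought to 50 mL → factor 50000/500 = 100
Step 2: 200 μL + 19.8 mL = 20000 μL total → factor 20000/200 = 100
Step 3: 2-fold → factor 2
Step 4: 10 mL brought to 20 mL → factor 20/10 = 2
Step 5: 5 mL + 495 mL = 500 mL total → factor 500/5 = 100
Dilution factor to tube #3 = 20000; to tube #5 = 4 × 10^6
[tube #3]/[tube #5] = (factor to tube #5)/(factor to tube #3) = 4 × 10^6/20000 = 200

200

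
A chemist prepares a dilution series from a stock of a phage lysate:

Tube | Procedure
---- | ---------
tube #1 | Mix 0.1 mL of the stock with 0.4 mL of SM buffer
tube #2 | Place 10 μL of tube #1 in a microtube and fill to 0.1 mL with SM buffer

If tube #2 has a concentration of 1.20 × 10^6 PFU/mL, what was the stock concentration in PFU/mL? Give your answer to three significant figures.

Step 1: 0.1 mL + 0.4 mL = 0.5 mL total → factor 0.5/0.1 = 5
Step 2: 10 μL brought to 0.1 mL → factor 100/10 = 10
Overall dilution factor = 5 × 10 = 50
Stock = 1.20 × 10^6 PFU/mL × 50 = 6.00 × 10^7 PFU/mL

6.00 × 10^7 PFU/mL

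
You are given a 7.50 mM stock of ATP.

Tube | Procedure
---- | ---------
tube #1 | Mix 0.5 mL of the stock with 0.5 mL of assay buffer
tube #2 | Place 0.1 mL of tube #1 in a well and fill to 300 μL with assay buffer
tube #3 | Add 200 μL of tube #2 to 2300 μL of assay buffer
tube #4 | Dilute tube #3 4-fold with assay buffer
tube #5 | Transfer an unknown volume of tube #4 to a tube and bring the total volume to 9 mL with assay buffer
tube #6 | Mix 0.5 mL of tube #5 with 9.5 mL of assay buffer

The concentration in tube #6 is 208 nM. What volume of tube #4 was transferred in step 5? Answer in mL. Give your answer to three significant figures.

Step 1: 0.5 mL + 0.5 mL = 1 mL total → factor 1/0.5 = 2
Step 2: 0.1 mL brought to 300 μL → factor 0.3/0.1 = 3
Step 3: 200 μL + 2300 μL = 2500 μL total → factor 2500/200 = 12.5
Step 4: 4-fold → factor 4
Step 5: v brought to 9 mL → factor = 9 mL/v
Step 6: 0.5 mL + 9.5 mL = 10 mL total → factor 10/0.5 = 20
Product of known-step factors = 6000
Overall factor = 7.50 mM / (208 nM) = 36058
Step-5 factor = 36058 / 6000 = 6.0096
v = 9 mL / 6.0096 = 1.50 mL

1.50 mL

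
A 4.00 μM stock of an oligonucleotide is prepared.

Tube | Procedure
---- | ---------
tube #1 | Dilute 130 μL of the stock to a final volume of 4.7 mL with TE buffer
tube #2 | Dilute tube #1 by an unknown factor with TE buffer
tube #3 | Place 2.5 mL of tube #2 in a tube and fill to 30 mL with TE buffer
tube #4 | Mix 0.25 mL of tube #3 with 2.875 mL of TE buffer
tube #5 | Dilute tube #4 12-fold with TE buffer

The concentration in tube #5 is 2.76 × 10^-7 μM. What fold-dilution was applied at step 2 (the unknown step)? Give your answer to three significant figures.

Step 1: 130 μL brought to 4.7 mL → factor 4700/130 = 36.154
Step 2: unknown factor x
Step 3: 2.5 mL brought to 30 mL → factor 30/2.5 = 12
Step 4: 0.25 mL + 2.875 mL = 3.125 mL total → factor 3.125/0.25 = 12.5
Step 5: 12-fold → factor 12
Product of known-step factors = 65077
Overall factor = 4.00 μM / (2.76 × 10^-7 μM) = 1.4493 × 10^7
x = 1.4493 × 10^7 / 65077 = 223

223-fold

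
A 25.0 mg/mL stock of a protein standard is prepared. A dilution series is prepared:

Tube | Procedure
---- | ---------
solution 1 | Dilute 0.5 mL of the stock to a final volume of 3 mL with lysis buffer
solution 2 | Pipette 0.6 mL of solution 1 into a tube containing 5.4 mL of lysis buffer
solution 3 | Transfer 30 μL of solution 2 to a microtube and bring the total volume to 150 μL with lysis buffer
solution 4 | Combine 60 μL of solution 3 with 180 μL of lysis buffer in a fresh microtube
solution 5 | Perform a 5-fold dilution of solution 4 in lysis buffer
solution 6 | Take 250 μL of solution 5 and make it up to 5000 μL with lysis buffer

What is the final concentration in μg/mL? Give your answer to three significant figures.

0.208 μg/mL

Step 1: 0.5 mL brought to 3 mL → factor 3/0.5 = 6
Step 2: 0.6 mL + 5.4 mL = 6 mL total → factor 6/0.6 = 10
Step 3: 30 μL brought to 150 μL → factor 150/30 = 5
Step 4: 60 μL + 180 μL = 240 μL total → factor 240/60 = 4
Step 5: 5-fold → factor 5
Step 6: 250 μL brought to 5000 μL → factor 5000/250 = 20
Overall dilution factor = 6 × 10 × 5 × 4 × 5 × 20 = 1.2 × 10^5
Final = 25.0 mg/mL / 1.2 × 10^5 = 0.0002083 mg/mL = 0.208 μg/mL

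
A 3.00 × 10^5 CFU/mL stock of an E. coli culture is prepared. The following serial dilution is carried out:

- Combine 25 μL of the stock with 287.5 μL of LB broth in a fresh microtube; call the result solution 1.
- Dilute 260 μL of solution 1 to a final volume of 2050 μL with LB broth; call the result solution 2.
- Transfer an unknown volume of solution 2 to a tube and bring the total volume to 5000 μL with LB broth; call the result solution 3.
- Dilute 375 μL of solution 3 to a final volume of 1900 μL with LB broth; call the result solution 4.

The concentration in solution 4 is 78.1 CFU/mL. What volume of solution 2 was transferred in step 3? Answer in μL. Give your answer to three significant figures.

650 μL

Step 1: 25 μL + 287.5 μL = 312.5 μL total → factor 312.5/25 = 12.5
Step 2: 260 μL brought to 2050 μL → factor 2050/260 = 7.8846
Step 3: v brought to 5000 μL → factor = 5000 μL/v
Step 4: 375 μL brought to 1900 μL → factor 1900/375 = 5.0667
Product of known-step factors = 499.36
Overall factor = 3.00 × 10^5 CFU/mL / (78.1 CFU/mL) = 3841.2
Step-3 factor = 3841.2 / 499.36 = 7.6923
v = 5000 μL / 7.6923 = 650 μL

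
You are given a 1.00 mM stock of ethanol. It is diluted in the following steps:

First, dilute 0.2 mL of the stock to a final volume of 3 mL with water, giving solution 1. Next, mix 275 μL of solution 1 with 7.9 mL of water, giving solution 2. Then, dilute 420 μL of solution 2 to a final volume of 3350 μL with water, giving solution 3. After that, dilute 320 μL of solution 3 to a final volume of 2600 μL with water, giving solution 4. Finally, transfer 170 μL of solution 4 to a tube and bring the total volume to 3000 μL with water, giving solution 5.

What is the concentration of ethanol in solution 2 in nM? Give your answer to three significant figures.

Step 1: 0.2 mL brought to 3 mL → factor 3/0.2 = 15
Step 2: 275 μL + 7.9 mL = 8175 μL total → factor 8175/275 = 29.727
Dilution factor through solution 2 = 15 × 29.727 = 445.91
[solution 2] = 1.00 mM / 445.91 = 0.002243 mM = 2.24 × 10^3 nM

2.24 × 10^3 nM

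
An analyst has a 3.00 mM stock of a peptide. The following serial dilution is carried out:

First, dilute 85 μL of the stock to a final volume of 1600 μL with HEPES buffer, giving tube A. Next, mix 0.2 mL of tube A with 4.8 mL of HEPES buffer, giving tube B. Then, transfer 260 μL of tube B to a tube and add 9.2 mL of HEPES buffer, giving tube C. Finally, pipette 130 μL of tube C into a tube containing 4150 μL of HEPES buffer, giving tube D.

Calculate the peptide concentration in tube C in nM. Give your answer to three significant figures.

175 nM

Step 1: 85 μL brought to 1600 μL → factor 1600/85 = 18.824
Step 2: 0.2 mL + 4.8 mL = 5 mL total → factor 5/0.2 = 25
Step 3: 260 μL + 9.2 mL = 9460 μL total → factor 9460/260 = 36.385
Dilution factor through tube C = 18.824 × 25 × 36.385 = 17122
[tube C] = 3.00 mM / 17122 = 0.0001752 mM = 175 nM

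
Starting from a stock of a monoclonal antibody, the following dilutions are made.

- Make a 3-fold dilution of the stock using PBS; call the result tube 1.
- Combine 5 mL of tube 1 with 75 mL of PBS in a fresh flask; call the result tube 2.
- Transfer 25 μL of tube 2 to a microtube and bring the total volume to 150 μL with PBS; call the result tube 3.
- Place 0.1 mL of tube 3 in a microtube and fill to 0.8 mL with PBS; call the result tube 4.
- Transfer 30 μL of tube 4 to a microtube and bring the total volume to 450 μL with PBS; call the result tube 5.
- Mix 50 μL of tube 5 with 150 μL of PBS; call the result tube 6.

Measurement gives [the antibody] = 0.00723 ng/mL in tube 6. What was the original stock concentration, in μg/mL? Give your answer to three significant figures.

Step 1: 3-fold → factor 3
Step 2: 5 mL + 75 mL = 80 mL total → factor 80/5 = 16
Step 3: 25 μL brought to 150 μL → factor 150/25 = 6
Step 4: 0.1 mL brought to 0.8 mL → factor 0.8/0.1 = 8
Step 5: 30 μL brought to 450 μL → factor 450/30 = 15
Step 6: 50 μL + 150 μL = 200 μL total → factor 200/50 = 4
Overall dilution factor = 3 × 16 × 6 × 8 × 15 × 4 = 1.3824 × 10^5
Stock = 0.00723 ng/mL × 1.3824 × 10^5 = 999.5 ng/mL = 0.999 μg/mL

0.999 μg/mL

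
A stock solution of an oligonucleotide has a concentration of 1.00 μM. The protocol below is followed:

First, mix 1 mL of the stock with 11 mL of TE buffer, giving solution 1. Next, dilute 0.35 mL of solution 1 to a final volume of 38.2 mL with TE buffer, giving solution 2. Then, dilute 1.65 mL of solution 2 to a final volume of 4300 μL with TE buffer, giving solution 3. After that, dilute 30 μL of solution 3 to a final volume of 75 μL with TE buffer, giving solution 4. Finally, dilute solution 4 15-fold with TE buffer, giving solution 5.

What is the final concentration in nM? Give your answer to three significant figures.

Step 1: 1 mL + 11 mL = 12 mL total → factor 12/1 = 12
Step 2: 0.35 mL brought to 38.2 mL → factor 38.2/0.35 = 109.14
Step 3: 1.65 mL brought to 4300 μL → factor 4.3/1.65 = 2.6061
Step 4: 30 μL brought to 75 μL → factor 75/30 = 2.5
Step 5: 15-fold → factor 15
Overall dilution factor = 12 × 109.14 × 2.6061 × 2.5 × 15 = 1.2799 × 10^5
Final = 1.00 μM / 1.2799 × 10^5 = 7.813 × 10^-6 μM = 0.00781 nM

0.00781 nM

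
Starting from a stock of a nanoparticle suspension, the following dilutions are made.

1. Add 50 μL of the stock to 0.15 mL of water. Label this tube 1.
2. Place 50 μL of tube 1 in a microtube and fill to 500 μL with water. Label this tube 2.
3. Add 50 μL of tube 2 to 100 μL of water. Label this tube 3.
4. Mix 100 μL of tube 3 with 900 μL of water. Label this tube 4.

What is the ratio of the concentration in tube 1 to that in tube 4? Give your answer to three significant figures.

Step 1: 50 μL + 0.15 mL = 200 μL total → factor 200/50 = 4
Step 2: 50 μL brought to 500 μL → factor 500/50 = 10
Step 3: 50 μL + 100 μL = 150 μL total → factor 150/50 = 3
Step 4: 100 μL + 900 μL = 1000 μL total → factor 1000/100 = 10
Dilution factor to tube 1 = 4; to tube 4 = 1200
[tube 1]/[tube 4] = (factor to tube 4)/(factor to tube 1) = 1200/4 = 300

300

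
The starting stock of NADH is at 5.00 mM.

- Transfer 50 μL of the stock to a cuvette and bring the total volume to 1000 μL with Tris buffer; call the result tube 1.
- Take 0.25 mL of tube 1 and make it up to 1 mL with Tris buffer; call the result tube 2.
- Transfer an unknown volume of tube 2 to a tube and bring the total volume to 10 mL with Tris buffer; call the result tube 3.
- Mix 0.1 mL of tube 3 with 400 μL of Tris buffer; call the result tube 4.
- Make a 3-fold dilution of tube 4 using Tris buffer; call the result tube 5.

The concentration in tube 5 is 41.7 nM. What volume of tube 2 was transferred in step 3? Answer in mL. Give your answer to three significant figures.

Step 1: 50 μL brought to 1000 μL → factor 1000/50 = 20
Step 2: 0.25 mL brought to 1 mL → factor 1/0.25 = 4
Step 3: v brought to 10 mL → factor = 10 mL/v
Step 4: 0.1 mL + 400 μL = 0.5 mL total → factor 0.5/0.1 = 5
Step 5: 3-fold → factor 3
Product of known-step factors = 1200
Overall factor = 5.00 mM / (41.7 nM) = 1.199 × 10^5
Step-3 factor = 1.199 × 10^5 / 1200 = 99.92
v = 10 mL / 99.92 = 0.100 mL

0.100 mL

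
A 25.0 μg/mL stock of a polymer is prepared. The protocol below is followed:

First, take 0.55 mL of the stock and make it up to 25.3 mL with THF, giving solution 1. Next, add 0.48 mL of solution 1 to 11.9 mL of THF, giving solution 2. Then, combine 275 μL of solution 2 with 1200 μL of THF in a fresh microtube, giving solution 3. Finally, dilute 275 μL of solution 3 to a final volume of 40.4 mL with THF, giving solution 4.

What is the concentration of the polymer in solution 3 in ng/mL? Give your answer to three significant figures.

3.93 ng/mL

Step 1: 0.55 mL brought to 25.3 mL → factor 25.3/0.55 = 46
Step 2: 0.48 mL + 11.9 mL = 12.38 mL total → factor 12.38/0.48 = 25.792
Step 3: 275 μL + 1200 μL = 1475 μL total → factor 1475/275 = 5.3636
Dilution factor through solution 3 = 46 × 25.792 × 5.3636 = 6363.5
[solution 3] = 25.0 μg/mL / 6363.5 = 0.003929 μg/mL = 3.93 ng/mL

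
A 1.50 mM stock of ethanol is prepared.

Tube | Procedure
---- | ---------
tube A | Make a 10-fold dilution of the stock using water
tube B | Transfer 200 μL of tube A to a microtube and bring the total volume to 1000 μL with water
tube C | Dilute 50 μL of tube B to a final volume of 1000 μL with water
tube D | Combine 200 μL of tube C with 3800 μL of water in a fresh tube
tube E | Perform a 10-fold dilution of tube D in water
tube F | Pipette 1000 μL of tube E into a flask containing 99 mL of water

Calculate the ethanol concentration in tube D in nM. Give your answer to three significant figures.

75.0 nM

Step 1: 10-fold → factor 10
Step 2: 200 μL brought to 1000 μL → factor 1000/200 = 5
Step 3: 50 μL brought to 1000 μL → factor 1000/50 = 20
Step 4: 200 μL + 3800 μL = 4000 μL total → factor 4000/200 = 20
Dilution factor through tube D = 10 × 5 × 20 × 20 = 20000
[tube D] = 1.50 mM / 20000 = 7.500 × 10^-5 mM = 75.0 nM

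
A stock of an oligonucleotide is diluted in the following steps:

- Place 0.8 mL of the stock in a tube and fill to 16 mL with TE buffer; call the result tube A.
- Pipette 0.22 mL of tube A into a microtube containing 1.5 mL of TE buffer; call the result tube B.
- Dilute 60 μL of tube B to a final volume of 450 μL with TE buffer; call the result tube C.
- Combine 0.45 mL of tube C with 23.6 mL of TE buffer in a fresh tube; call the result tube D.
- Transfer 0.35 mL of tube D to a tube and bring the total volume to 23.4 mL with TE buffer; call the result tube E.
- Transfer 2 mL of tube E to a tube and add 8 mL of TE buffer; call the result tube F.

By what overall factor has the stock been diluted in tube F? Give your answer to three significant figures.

2.10 × 10^7

Step 1: 0.8 mL brought to 16 mL → factor 16/0.8 = 20
Step 2: 0.22 mL + 1.5 mL = 1.72 mL total → factor 1.72/0.22 = 7.8182
Step 3: 60 μL brought to 450 μL → factor 450/60 = 7.5
Step 4: 0.45 mL + 23.6 mL = 24.05 mL total → factor 24.05/0.45 = 53.444
Step 5: 0.35 mL brought to 23.4 mL → factor 23.4/0.35 = 66.857
Step 6: 2 mL + 8 mL = 10 mL total → factor 10/2 = 5
Overall dilution factor = 20 × 7.8182 × 7.5 × 53.444 × 66.857 × 5 = 2.0952 × 10^7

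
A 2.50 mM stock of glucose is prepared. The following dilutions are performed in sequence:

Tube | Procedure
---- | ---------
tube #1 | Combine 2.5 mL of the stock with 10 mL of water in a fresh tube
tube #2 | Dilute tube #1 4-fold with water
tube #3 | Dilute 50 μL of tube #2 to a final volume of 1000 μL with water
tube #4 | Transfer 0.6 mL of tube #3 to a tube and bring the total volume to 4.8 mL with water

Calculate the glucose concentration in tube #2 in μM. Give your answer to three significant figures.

125 μM

Step 1: 2.5 mL + 10 mL = 12.5 mL total → factor 12.5/2.5 = 5
Step 2: 4-fold → factor 4
Dilution factor through tube #2 = 5 × 4 = 20
[tube #2] = 2.50 mM / 20 = 0.1250 mM = 125 μM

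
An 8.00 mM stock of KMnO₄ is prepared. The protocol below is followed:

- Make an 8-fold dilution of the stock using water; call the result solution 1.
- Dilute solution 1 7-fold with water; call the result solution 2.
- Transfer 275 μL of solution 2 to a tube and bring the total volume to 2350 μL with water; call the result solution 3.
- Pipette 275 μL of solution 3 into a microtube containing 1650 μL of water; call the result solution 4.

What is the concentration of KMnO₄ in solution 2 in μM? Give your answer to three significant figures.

Step 1: 8-fold → factor 8
Step 2: 7-fold → factor 7
Dilution factor through solution 2 = 8 × 7 = 56
[solution 2] = 8.00 mM / 56 = 0.1429 mM = 143 μM

143 μM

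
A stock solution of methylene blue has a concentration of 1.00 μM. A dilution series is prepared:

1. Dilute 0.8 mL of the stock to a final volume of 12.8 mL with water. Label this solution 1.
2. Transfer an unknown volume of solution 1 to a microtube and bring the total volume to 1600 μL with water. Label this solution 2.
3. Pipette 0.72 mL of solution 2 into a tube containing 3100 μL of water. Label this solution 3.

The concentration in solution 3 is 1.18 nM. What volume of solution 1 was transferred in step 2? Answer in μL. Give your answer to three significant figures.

160 μL

Step 1: 0.8 mL brought to 12.8 mL → factor 12.8/0.8 = 16
Step 2: v brought to 1600 μL → factor = 1600 μL/v
Step 3: 0.72 mL + 3100 μL = 3.82 mL total → factor 3.82/0.72 = 5.3056
Product of known-step factors = 84.889
Overall factor = 1.00 μM / (1.18 nM) = 847.46
Step-2 factor = 847.46 / 84.889 = 9.9831
v = 1600 μL / 9.9831 = 160 μL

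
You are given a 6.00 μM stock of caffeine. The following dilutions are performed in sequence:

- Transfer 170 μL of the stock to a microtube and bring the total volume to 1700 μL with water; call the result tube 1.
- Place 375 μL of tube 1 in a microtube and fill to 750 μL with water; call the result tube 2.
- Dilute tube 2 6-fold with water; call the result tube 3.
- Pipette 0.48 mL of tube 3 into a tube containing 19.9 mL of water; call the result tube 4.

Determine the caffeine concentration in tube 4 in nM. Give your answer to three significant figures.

1.18 nM

Step 1: 170 μL brought to 1700 μL → factor 1700/170 = 10
Step 2: 375 μL brought to 750 μL → factor 750/375 = 2
Step 3: 6-fold → factor 6
Step 4: 0.48 mL + 19.9 mL = 20.38 mL total → factor 20.38/0.48 = 42.458
Overall dilution factor = 10 × 2 × 6 × 42.458 = 5095
Final = 6.00 μM / 5095 = 0.001178 μM = 1.18 nM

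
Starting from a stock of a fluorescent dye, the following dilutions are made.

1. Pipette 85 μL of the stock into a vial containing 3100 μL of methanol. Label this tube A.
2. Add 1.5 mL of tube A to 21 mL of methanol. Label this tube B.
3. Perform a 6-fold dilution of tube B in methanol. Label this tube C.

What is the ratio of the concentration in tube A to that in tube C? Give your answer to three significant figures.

90.0

Step 1: 85 μL + 3100 μL = 3185 μL total → factor 3185/85 = 37.471
Step 2: 1.5 mL + 21 mL = 22.5 mL total → factor 22.5/1.5 = 15
Step 3: 6-fold → factor 6
Dilution factor to tube A = 37.471; to tube C = 3372.4
[tube A]/[tube C] = (factor to tube C)/(factor to tube A) = 3372.4/37.471 = 90.0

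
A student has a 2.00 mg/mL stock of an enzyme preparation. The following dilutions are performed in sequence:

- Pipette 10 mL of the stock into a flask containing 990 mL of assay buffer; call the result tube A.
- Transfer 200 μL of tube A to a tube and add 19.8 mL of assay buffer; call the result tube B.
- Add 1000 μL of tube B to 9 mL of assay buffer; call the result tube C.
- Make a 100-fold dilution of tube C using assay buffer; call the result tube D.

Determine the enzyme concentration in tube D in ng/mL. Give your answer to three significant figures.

Step 1: 10 mL + 990 mL = 1000 mL total → factor 1000/10 = 100
Step 2: 200 μL + 19.8 mL = 20000 μL total → factor 20000/200 = 100
Step 3: 1000 μL + 9 mL = 10000 μL total → factor 10000/1000 = 10
Step 4: 100-fold → factor 100
Overall dilution factor = 100 × 100 × 10 × 100 = 1 × 10^7
Final = 2.00 mg/mL / 1 × 10^7 = 2.000 × 10^-7 mg/mL = 0.200 ng/mL

0.200 ng/mL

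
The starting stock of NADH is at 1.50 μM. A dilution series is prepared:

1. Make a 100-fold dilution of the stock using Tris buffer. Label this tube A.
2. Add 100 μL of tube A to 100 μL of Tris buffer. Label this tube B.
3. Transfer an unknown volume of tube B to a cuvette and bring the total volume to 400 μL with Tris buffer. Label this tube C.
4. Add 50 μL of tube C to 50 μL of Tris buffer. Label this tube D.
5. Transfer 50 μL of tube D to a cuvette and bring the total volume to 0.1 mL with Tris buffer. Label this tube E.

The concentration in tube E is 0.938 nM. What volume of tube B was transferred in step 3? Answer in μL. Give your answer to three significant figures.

200 μL

Step 1: 100-fold → factor 100
Step 2: 100 μL + 100 μL = 200 μL total → factor 200/100 = 2
Step 3: v brought to 400 μL → factor = 400 μL/v
Step 4: 50 μL + 50 μL = 100 μL total → factor 100/50 = 2
Step 5: 50 μL brought to 0.1 mL → factor 100/50 = 2
Product of known-step factors = 800
Overall factor = 1.50 μM / (0.938 nM) = 1599.1
Step-3 factor = 1599.1 / 800 = 1.9989
v = 400 μL / 1.9989 = 200 μL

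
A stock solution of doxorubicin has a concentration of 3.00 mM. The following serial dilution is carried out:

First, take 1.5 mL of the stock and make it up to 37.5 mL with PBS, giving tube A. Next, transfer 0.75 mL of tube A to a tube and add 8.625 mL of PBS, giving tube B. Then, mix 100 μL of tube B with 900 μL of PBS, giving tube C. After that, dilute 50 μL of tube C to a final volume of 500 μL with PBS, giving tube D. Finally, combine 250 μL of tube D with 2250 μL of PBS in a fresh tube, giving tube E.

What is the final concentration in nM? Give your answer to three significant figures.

Step 1: 1.5 mL brought to 37.5 mL → factor 37.5/1.5 = 25
Step 2: 0.75 mL + 8.625 mL = 9.375 mL total → factor 9.375/0.75 = 12.5
Step 3: 100 μL + 900 μL = 1000 μL total → factor 1000/100 = 10
Step 4: 50 μL brought to 500 μL → factor 500/50 = 10
Step 5: 250 μL + 2250 μL = 2500 μL total → factor 2500/250 = 10
Overall dilution factor = 25 × 12.5 × 10 × 10 × 10 = 3.125 × 10^5
Final = 3.00 mM / 3.125 × 10^5 = 9.600 × 10^-6 mM = 9.60 nM

9.60 nM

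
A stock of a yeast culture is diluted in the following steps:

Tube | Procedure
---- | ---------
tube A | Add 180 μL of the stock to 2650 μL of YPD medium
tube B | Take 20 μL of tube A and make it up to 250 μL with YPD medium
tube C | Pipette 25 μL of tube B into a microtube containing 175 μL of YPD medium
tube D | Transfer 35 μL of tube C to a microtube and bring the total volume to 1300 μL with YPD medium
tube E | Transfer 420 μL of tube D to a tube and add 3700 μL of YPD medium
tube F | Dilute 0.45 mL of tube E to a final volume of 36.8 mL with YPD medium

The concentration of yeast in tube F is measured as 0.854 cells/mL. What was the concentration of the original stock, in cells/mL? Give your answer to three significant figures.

4.00 × 10^7 cells/mL

Step 1: 180 μL + 2650 μL = 2830 μL total → factor 2830/180 = 15.722
Step 2: 20 μL brought to 250 μL → factor 250/20 = 12.5
Step 3: 25 μL + 175 μL = 200 μL total → factor 200/25 = 8
Step 4: 35 μL brought to 1300 μL → factor 1300/35 = 37.143
Step 5: 420 μL + 3700 μL = 4120 μL total → factor 4120/420 = 9.8095
Step 6: 0.45 mL brought to 36.8 mL → factor 36.8/0.45 = 81.778
Overall dilution factor = 15.722 × 12.5 × 8 × 37.143 × 9.8095 × 81.778 = 4.6846 × 10^7
Stock = 0.854 cells/mL × 4.6846 × 10^7 = 4.00 × 10^7 cells/mL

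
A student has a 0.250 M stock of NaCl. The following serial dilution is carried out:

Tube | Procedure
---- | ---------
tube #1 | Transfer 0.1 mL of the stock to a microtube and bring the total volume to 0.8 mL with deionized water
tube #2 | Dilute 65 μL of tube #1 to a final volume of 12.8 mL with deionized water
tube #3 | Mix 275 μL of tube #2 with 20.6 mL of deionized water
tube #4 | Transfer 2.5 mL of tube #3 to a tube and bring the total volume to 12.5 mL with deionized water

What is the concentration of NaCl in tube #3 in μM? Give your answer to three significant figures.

2.09 μM

Step 1: 0.1 mL brought to 0.8 mL → factor 0.8/0.1 = 8
Step 2: 65 μL brought to 12.8 mL → factor 12800/65 = 196.92
Step 3: 275 μL + 20.6 mL = 20875 μL total → factor 20875/275 = 75.909
Dilution factor through tube #3 = 8 × 196.92 × 75.909 = 1.1959 × 10^5
[tube #3] = 0.250 M / 1.1959 × 10^5 = 2.091 × 10^-6 M = 2.09 μM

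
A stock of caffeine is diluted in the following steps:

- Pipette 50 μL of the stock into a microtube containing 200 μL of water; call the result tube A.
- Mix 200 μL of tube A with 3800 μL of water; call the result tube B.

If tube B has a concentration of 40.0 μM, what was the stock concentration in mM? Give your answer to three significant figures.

Step 1: 50 μL + 200 μL = 250 μL total → factor 250/50 = 5
Step 2: 200 μL + 3800 μL = 4000 μL total → factor 4000/200 = 20
Overall dilution factor = 5 × 20 = 100
Stock = 40.0 μM × 100 = 4000 μM = 4.00 mM

4.00 mM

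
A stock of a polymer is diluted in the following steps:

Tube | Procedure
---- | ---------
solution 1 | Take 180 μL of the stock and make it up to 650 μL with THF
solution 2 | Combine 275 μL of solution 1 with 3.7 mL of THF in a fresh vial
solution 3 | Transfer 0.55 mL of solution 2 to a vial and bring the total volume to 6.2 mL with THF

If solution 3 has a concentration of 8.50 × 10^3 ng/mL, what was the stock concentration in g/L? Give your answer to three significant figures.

5.00 g/L

Step 1: 180 μL brought to 650 μL → factor 650/180 = 3.6111
Step 2: 275 μL + 3.7 mL = 3975 μL total → factor 3975/275 = 14.455
Step 3: 0.55 mL brought to 6.2 mL → factor 6.2/0.55 = 11.273
Overall dilution factor = 3.6111 × 14.455 × 11.273 = 588.4
Stock = 8.50 × 10^3 ng/mL × 588.4 = 5.001 × 10^6 ng/mL = 5.00 g/L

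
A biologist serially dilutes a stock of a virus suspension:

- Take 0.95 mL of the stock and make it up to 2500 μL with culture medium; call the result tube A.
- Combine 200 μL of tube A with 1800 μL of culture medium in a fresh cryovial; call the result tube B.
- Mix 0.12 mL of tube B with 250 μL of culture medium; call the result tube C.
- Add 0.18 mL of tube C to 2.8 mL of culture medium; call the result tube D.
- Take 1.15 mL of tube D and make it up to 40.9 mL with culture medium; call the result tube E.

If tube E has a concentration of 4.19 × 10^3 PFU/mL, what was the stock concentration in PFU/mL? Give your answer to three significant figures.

2.00 × 10^8 PFU/mL

Step 1: 0.95 mL brought to 2500 μL → factor 2.5/0.95 = 2.6316
Step 2: 200 μL + 1800 μL = 2000 μL total → factor 2000/200 = 10
Step 3: 0.12 mL + 250 μL = 0.37 mL total → factor 0.37/0.12 = 3.0833
Step 4: 0.18 mL + 2.8 mL = 2.98 mL total → factor 2.98/0.18 = 16.556
Step 5: 1.15 mL brought to 40.9 mL → factor 40.9/1.15 = 35.565
Overall dilution factor = 2.6316 × 10 × 3.0833 × 16.556 × 35.565 = 47776
Stock = 4.19 × 10^3 PFU/mL × 47776 = 2.00 × 10^8 PFU/mL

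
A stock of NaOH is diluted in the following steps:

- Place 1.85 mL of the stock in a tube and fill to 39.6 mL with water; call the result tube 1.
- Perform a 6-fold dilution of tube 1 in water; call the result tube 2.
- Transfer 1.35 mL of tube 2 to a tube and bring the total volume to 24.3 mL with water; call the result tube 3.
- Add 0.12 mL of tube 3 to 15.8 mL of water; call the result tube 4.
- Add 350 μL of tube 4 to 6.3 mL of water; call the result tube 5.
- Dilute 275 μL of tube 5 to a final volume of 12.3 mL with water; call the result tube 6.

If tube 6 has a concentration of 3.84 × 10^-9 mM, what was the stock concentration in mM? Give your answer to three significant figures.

1.00 mM

Step 1: 1.85 mL brought to 39.6 mL → factor 39.6/1.85 = 21.405
Step 2: 6-fold → factor 6
Step 3: 1.35 mL brought to 24.3 mL → factor 24.3/1.35 = 18
Step 4: 0.12 mL + 15.8 mL = 15.92 mL total → factor 15.92/0.12 = 132.67
Step 5: 350 μL + 6.3 mL = 6650 μL total → factor 6650/350 = 19
Step 6: 275 μL brought to 12.3 mL → factor 12300/275 = 44.727
Overall dilution factor = 21.405 × 6 × 18 × 132.67 × 19 × 44.727 = 2.6064 × 10^8
Stock = 3.84 × 10^-9 mM × 2.6064 × 10^8 = 1.00 mM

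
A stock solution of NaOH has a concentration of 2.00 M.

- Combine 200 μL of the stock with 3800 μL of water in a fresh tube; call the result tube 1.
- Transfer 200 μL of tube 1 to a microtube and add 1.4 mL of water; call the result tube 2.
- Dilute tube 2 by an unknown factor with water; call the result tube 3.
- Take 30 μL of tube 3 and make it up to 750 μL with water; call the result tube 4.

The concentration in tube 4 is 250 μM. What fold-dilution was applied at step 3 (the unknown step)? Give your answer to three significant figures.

2.00-fold

Step 1: 200 μL + 3800 μL = 4000 μL total → factor 4000/200 = 20
Step 2: 200 μL + 1.4 mL = 1600 μL total → factor 1600/200 = 8
Step 3: unknown factor x
Step 4: 30 μL brought to 750 μL → factor 750/30 = 25
Product of known-step factors = 4000
Overall factor = 2.00 M / (250 μM) = 8000
x = 8000 / 4000 = 2.00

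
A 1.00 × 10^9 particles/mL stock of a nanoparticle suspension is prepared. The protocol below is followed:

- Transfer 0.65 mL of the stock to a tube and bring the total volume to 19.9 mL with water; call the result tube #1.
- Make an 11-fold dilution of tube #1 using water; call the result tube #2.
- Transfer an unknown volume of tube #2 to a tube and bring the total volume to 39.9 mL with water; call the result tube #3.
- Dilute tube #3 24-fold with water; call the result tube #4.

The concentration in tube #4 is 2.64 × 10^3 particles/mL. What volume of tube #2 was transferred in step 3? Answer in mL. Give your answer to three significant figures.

0.851 mL

Step 1: 0.65 mL brought to 19.9 mL → factor 19.9/0.65 = 30.615
Step 2: 11-fold → factor 11
Step 3: v brought to 39.9 mL → factor = 39.9 mL/v
Step 4: 24-fold → factor 24
Product of known-step factors = 8082.5
Overall factor = 1.00 × 10^9 particles/mL / (2.64 × 10^3 particles/mL) = 3.7879 × 10^5
Step-3 factor = 3.7879 × 10^5 / 8082.5 = 46.865
v = 39.9 mL / 46.865 = 0.851 mL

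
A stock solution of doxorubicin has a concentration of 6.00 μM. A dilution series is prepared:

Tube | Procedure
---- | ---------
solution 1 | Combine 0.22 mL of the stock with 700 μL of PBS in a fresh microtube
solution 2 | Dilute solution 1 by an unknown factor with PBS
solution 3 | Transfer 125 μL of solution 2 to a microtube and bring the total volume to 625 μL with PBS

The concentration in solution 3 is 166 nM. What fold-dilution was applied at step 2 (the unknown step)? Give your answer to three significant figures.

Step 1: 0.22 mL + 700 μL = 0.92 mL total → factor 0.92/0.22 = 4.1818
Step 2: unknown factor x
Step 3: 125 μL brought to 625 μL → factor 625/125 = 5
Product of known-step factors = 20.909
Overall factor = 6.00 μM / (166 nM) = 36.145
x = 36.145 / 20.909 = 1.73

1.73-fold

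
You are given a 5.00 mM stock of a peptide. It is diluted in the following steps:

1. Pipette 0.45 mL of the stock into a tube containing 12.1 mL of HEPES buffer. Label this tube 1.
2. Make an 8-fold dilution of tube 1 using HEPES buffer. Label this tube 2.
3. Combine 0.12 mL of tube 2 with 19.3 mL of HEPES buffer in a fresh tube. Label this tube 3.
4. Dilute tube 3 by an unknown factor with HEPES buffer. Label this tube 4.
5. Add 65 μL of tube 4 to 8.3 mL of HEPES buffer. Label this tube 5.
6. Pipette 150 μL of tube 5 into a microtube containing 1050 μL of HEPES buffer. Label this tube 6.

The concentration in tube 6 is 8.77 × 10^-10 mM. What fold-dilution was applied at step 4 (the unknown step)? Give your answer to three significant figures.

Step 1: 0.45 mL + 12.1 mL = 12.55 mL total → factor 12.55/0.45 = 27.889
Step 2: 8-fold → factor 8
Step 3: 0.12 mL + 19.3 mL = 19.42 mL total → factor 19.42/0.12 = 161.83
Step 4: unknown factor x
Step 5: 65 μL + 8.3 mL = 8365 μL total → factor 8365/65 = 128.69
Step 6: 150 μL + 1050 μL = 1200 μL total → factor 1200/150 = 8
Product of known-step factors = 3.7173 × 10^7
Overall factor = 5.00 mM / (8.77 × 10^-10 mM) = 5.7013 × 10^9
x = 5.7013 × 10^9 / 3.7173 × 10^7 = 153

153-fold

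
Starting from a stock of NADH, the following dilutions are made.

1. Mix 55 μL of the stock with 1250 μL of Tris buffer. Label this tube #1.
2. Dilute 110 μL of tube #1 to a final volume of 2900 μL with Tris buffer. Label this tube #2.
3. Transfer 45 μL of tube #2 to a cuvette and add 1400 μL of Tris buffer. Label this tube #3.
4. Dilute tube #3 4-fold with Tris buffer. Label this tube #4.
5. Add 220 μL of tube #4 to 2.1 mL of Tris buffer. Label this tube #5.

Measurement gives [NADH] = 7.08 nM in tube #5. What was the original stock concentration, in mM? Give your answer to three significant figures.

Step 1: 55 μL + 1250 μL = 1305 μL total → factor 1305/55 = 23.727
Step 2: 110 μL brought to 2900 μL → factor 2900/110 = 26.364
Step 3: 45 μL + 1400 μL = 1445 μL total → factor 1445/45 = 32.111
Step 4: 4-fold → factor 4
Step 5: 220 μL + 2.1 mL = 2320 μL total → factor 2320/220 = 10.545
Overall dilution factor = 23.727 × 26.364 × 32.111 × 4 × 10.545 = 8.4729 × 10^5
Stock = 7.08 nM × 8.4729 × 10^5 = 5.999 × 10^6 nM = 6.00 mM

6.00 mM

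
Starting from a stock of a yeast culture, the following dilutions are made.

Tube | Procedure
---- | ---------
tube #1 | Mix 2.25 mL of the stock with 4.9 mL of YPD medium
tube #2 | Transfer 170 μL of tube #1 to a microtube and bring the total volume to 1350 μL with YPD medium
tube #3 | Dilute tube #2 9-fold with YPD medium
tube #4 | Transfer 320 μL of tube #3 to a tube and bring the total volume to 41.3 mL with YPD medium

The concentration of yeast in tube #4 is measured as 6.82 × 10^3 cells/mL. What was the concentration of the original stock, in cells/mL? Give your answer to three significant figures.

2.00 × 10^8 cells/mL

Step 1: 2.25 mL + 4.9 mL = 7.15 mL total → factor 7.15/2.25 = 3.1778
Step 2: 170 μL brought to 1350 μL → factor 1350/170 = 7.9412
Step 3: 9-fold → factor 9
Step 4: 320 μL brought to 41.3 mL → factor 41300/320 = 129.06
Overall dilution factor = 3.1778 × 7.9412 × 9 × 129.06 = 29312
Stock = 6.82 × 10^3 cells/mL × 29312 = 2.00 × 10^8 cells/mL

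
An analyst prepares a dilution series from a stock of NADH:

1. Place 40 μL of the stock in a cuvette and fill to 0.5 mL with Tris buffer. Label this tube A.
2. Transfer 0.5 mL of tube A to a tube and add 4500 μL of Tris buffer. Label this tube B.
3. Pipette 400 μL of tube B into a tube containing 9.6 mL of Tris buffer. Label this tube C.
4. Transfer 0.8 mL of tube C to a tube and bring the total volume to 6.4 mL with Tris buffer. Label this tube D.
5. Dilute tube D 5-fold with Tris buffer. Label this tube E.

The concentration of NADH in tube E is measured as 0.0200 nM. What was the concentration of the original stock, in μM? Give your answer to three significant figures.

Step 1: 40 μL brought to 0.5 mL → factor 500/40 = 12.5
Step 2: 0.5 mL + 4500 μL = 5 mL total → factor 5/0.5 = 10
Step 3: 400 μL + 9.6 mL = 10000 μL total → factor 10000/400 = 25
Step 4: 0.8 mL brought to 6.4 mL → factor 6.4/0.8 = 8
Step 5: 5-fold → factor 5
Overall dilution factor = 12.5 × 10 × 25 × 8 × 5 = 1.25 × 10^5
Stock = 0.0200 nM × 1.25 × 10^5 = 2500 nM = 2.50 μM

2.50 μM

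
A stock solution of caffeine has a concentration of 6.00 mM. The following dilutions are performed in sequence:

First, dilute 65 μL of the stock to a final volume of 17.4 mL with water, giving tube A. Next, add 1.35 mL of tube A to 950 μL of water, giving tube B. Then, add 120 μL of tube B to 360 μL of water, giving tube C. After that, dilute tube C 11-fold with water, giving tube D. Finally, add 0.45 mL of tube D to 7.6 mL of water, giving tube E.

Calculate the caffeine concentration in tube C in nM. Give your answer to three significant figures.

3.29 × 10^3 nM

Step 1: 65 μL brought to 17.4 mL → factor 17400/65 = 267.69
Step 2: 1.35 mL + 950 μL = 2.3 mL total → factor 2.3/1.35 = 1.7037
Step 3: 120 μL + 360 μL = 480 μL total → factor 480/120 = 4
Dilution factor through tube C = 267.69 × 1.7037 × 4 = 1824.3
[tube C] = 6.00 mM / 1824.3 = 0.003289 mM = 3.29 × 10^3 nM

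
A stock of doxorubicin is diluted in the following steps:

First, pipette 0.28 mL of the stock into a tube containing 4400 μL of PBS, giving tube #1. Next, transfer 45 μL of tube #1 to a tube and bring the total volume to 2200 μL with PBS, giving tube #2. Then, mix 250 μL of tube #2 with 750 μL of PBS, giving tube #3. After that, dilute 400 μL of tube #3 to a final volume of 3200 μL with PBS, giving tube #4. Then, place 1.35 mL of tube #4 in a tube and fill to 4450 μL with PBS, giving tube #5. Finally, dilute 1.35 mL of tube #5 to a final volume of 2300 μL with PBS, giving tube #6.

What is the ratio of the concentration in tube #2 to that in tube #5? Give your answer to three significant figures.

Step 1: 0.28 mL + 4400 μL = 4.68 mL total → factor 4.68/0.28 = 16.714
Step 2: 45 μL brought to 2200 μL → factor 2200/45 = 48.889
Step 3: 250 μL + 750 μL = 1000 μL total → factor 1000/250 = 4
Step 4: 400 μL brought to 3200 μL → factor 3200/400 = 8
Step 5: 1.35 mL brought to 4450 μL → factor 4.45/1.35 = 3.2963
Dilution factor to tube #2 = 817.14; to tube #5 = 86193
[tube #2]/[tube #5] = (factor to tube #5)/(factor to tube #2) = 86193/817.14 = 105

105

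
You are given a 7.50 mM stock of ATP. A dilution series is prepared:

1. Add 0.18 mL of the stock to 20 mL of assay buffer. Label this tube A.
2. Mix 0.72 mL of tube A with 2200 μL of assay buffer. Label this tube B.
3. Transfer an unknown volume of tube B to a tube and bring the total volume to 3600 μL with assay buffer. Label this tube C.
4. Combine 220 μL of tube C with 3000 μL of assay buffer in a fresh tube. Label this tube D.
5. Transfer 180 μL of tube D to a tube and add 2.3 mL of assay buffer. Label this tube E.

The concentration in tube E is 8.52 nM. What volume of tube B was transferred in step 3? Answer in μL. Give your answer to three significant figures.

375 μL

Step 1: 0.18 mL + 20 mL = 20.18 mL total → factor 20.18/0.18 = 112.11
Step 2: 0.72 mL + 2200 μL = 2.92 mL total → factor 2.92/0.72 = 4.0556
Step 3: v brought to 3600 μL → factor = 3600 μL/v
Step 4: 220 μL + 3000 μL = 3220 μL total → factor 3220/220 = 14.636
Step 5: 180 μL + 2.3 mL = 2480 μL total → factor 2480/180 = 13.778
Product of known-step factors = 91688
Overall factor = 7.50 mM / (8.52 nM) = 8.8028 × 10^5
Step-3 factor = 8.8028 × 10^5 / 91688 = 9.6009
v = 3600 μL / 9.6009 = 375 μL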